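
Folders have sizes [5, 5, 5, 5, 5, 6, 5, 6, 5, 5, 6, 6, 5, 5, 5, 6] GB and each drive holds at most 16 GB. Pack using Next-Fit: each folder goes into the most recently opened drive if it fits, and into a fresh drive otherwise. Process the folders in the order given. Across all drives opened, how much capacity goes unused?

Put 5 GB in drive 1; 11 GB remain.
Put 5 GB in drive 1; 6 GB remain.
Put 5 GB in drive 1; 1 GB remain.
Put 5 GB in drive 2; 11 GB remain.
Put 5 GB in drive 2; 6 GB remain.
Put 6 GB in drive 2; 0 GB remain.
Put 5 GB in drive 3; 11 GB remain.
Put 6 GB in drive 3; 5 GB remain.
Put 5 GB in drive 3; 0 GB remain.
Put 5 GB in drive 4; 11 GB remain.
Put 6 GB in drive 4; 5 GB remain.
Put 6 GB in drive 5; 10 GB remain.
Put 5 GB in drive 5; 5 GB remain.
Put 5 GB in drive 5; 0 GB remain.
Put 5 GB in drive 6; 11 GB remain.
Put 6 GB in drive 6; 5 GB remain.
6 drives × 16 GB = 96 GB; used 85 GB; unused 11 GB.

11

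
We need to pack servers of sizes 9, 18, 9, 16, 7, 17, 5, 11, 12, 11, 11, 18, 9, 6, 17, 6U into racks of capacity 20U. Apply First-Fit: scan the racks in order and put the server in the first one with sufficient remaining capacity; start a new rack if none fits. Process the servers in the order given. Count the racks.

9U → rack 1 (remaining 11U)
18U → rack 2 (remaining 2U)
9U → rack 1 (remaining 2U)
16U → rack 3 (remaining 4U)
7U → rack 4 (remaining 13U)
17U → rack 5 (remaining 3U)
5U → rack 4 (remaining 8U)
11U → rack 6 (remaining 9U)
12U → rack 7 (remaining 8U)
11U → rack 8 (remaining 9U)
11U → rack 9 (remaining 9U)
18U → rack 10 (remaining 2U)
9U → rack 6 (remaining 0U)
6U → rack 4 (remaining 2U)
17U → rack 11 (remaining 3U)
6U → rack 7 (remaining 2U)

11 racks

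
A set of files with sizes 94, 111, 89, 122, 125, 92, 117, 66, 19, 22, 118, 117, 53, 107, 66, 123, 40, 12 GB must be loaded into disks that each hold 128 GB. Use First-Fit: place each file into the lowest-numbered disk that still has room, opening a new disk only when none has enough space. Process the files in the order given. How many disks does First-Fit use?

13

94 GB → disk 1 (remaining 34 GB)
111 GB → disk 2 (remaining 17 GB)
89 GB → disk 3 (remaining 39 GB)
122 GB → disk 4 (remaining 6 GB)
125 GB → disk 5 (remaining 3 GB)
92 GB → disk 6 (remaining 36 GB)
117 GB → disk 7 (remaining 11 GB)
66 GB → disk 8 (remaining 62 GB)
19 GB → disk 1 (remaining 15 GB)
22 GB → disk 3 (remaining 17 GB)
118 GB → disk 9 (remaining 10 GB)
117 GB → disk 10 (remaining 11 GB)
53 GB → disk 8 (remaining 9 GB)
107 GB → disk 11 (remaining 21 GB)
66 GB → disk 12 (remaining 62 GB)
123 GB → disk 13 (remaining 5 GB)
40 GB → disk 12 (remaining 22 GB)
12 GB → disk 1 (remaining 3 GB)
Final disks: [94,19,12] [111] [89,22] [122] [125] [92] [117] [66,53] [118] [117] [107] [66,40] [123].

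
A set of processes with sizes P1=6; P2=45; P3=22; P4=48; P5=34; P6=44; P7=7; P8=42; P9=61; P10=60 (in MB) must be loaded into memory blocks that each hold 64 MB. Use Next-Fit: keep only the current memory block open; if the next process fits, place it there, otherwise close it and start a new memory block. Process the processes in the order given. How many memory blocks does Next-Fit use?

8

memory block 1: place P1 (6 MB), 58 MB left
memory block 1: place P2 (45 MB), 13 MB left
memory block 2: place P3 (22 MB), 42 MB left
memory block 3: place P4 (48 MB), 16 MB left
memory block 4: place P5 (34 MB), 30 MB left
memory block 5: place P6 (44 MB), 20 MB left
memory block 5: place P7 (7 MB), 13 MB left
memory block 6: place P8 (42 MB), 22 MB left
memory block 7: place P9 (61 MB), 3 MB left
memory block 8: place P10 (60 MB), 4 MB left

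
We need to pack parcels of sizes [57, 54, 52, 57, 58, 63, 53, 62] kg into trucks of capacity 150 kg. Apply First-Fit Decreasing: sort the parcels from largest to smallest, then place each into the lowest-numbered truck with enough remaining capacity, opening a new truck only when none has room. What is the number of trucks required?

4

Sorted descending: 63, 62, 58, 57, 57, 54, 53, 52.
truck 1: place 63 kg, 87 kg left
truck 1: place 62 kg, 25 kg left
truck 2: place 58 kg, 92 kg left
truck 2: place 57 kg, 35 kg left
truck 3: place 57 kg, 93 kg left
truck 3: place 54 kg, 39 kg left
truck 4: place 53 kg, 97 kg left
truck 4: place 52 kg, 45 kg left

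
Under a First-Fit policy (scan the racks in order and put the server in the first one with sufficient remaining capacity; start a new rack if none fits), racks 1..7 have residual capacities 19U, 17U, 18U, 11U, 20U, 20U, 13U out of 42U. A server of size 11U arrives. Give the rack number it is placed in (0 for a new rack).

1

Racks with room: rack 1 (19U), rack 2 (17U), rack 3 (18U), rack 4 (11U), rack 5 (20U), rack 6 (20U), rack 7 (13U).
The first with room is rack 1.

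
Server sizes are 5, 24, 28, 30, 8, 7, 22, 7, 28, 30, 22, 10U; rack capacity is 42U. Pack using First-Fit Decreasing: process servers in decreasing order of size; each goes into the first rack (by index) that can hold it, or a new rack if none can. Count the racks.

Sorted descending: 30, 30, 28, 28, 24, 22, 22, 10, 8, 7, 7, 5.
Put 30U in rack 1; 12U remain.
Put 30U in rack 2; 12U remain.
Put 28U in rack 3; 14U remain.
Put 28U in rack 4; 14U remain.
Put 24U in rack 5; 18U remain.
Put 22U in rack 6; 20U remain.
Put 22U in rack 7; 20U remain.
Put 10U in rack 1; 2U remain.
Put 8U in rack 2; 4U remain.
Put 7U in rack 3; 7U remain.
Put 7U in rack 3; 0U remain.
Put 5U in rack 4; 9U remain.
Final racks: [30,10] [30,8] [28,7,7] [28,5] [24] [22] [22].

7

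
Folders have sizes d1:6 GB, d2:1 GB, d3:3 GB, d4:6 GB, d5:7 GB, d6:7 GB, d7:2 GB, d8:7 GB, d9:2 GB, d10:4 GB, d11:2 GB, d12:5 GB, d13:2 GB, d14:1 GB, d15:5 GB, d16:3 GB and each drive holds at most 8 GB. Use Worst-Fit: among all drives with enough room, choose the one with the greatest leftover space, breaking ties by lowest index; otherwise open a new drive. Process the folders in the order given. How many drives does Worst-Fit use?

9

d1 (6 GB) → drive 1 (remaining 2 GB)
d2 (1 GB) → drive 1 (remaining 1 GB)
d3 (3 GB) → drive 2 (remaining 5 GB)
d4 (6 GB) → drive 3 (remaining 2 GB)
d5 (7 GB) → drive 4 (remaining 1 GB)
d6 (7 GB) → drive 5 (remaining 1 GB)
d7 (2 GB) → drive 2 (remaining 3 GB)
d8 (7 GB) → drive 6 (remaining 1 GB)
d9 (2 GB) → drive 2 (remaining 1 GB)
d10 (4 GB) → drive 7 (remaining 4 GB)
d11 (2 GB) → drive 7 (remaining 2 GB)
d12 (5 GB) → drive 8 (remaining 3 GB)
d13 (2 GB) → drive 8 (remaining 1 GB)
d14 (1 GB) → drive 3 (remaining 1 GB)
d15 (5 GB) → drive 9 (remaining 3 GB)
d16 (3 GB) → drive 9 (remaining 0 GB)
Final drives: [6,1] [3,2,2] [6,1] [7] [7] [7] [4,2] [5,2] [5,3].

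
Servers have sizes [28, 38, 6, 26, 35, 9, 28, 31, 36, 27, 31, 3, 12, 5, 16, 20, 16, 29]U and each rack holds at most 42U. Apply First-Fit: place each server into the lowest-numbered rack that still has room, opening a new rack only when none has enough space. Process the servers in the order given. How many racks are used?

Put 28U in rack 1; 14U remain.
Put 38U in rack 2; 4U remain.
Put 6U in rack 1; 8U remain.
Put 26U in rack 3; 16U remain.
Put 35U in rack 4; 7U remain.
Put 9U in rack 3; 7U remain.
Put 28U in rack 5; 14U remain.
Put 31U in rack 6; 11U remain.
Put 36U in rack 7; 6U remain.
Put 27U in rack 8; 15U remain.
Put 31U in rack 9; 11U remain.
Put 3U in rack 1; 5U remain.
Put 12U in rack 5; 2U remain.
Put 5U in rack 1; 0U remain.
Put 16U in rack 10; 26U remain.
Put 20U in rack 10; 6U remain.
Put 16U in rack 11; 26U remain.
Put 29U in rack 12; 13U remain.

12 racks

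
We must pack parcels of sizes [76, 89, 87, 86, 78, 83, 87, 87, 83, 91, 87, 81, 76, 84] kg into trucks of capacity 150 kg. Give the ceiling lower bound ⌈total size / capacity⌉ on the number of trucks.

8

Total size = 76 + 89 + 87 + 86 + 78 + 83 + 87 + 87 + 83 + 91 + 87 + 81 + 76 + 84 = 1175 kg.
⌈1175 / 150⌉ = 8.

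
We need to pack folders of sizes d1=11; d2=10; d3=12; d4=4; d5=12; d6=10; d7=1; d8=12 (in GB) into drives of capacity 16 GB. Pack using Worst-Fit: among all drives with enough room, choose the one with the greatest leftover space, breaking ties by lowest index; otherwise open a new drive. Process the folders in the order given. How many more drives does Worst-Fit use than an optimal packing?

0

Worst-Fit: [11] [10,4] [12] [12] [10,1] [12] → 6 drives.
6 folders exceed 8 GB (half the capacity), and no two of those can share a drive, so at least 6 drives are needed.
So 6 is already optimal.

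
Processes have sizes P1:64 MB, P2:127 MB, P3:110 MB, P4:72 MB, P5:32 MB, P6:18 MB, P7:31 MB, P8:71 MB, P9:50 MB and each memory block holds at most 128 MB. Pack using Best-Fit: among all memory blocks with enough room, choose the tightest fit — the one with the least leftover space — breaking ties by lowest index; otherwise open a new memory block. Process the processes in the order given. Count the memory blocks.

5

Put P1 (64 MB) in memory block 1; 64 MB remain.
Put P2 (127 MB) in memory block 2; 1 MB remain.
Put P3 (110 MB) in memory block 3; 18 MB remain.
Put P4 (72 MB) in memory block 4; 56 MB remain.
Put P5 (32 MB) in memory block 4; 24 MB remain.
Put P6 (18 MB) in memory block 3; 0 MB remain.
Put P7 (31 MB) in memory block 1; 33 MB remain.
Put P8 (71 MB) in memory block 5; 57 MB remain.
Put P9 (50 MB) in memory block 5; 7 MB remain.
Final memory blocks: [64,31] [127] [110,18] [72,32] [71,50].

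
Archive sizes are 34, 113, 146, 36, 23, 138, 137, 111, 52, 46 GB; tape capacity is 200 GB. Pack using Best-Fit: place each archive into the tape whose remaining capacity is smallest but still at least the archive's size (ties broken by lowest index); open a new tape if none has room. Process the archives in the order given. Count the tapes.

tape 1: place 34 GB, 166 GB left
tape 1: place 113 GB, 53 GB left
tape 2: place 146 GB, 54 GB left
tape 1: place 36 GB, 17 GB left
tape 2: place 23 GB, 31 GB left
tape 3: place 138 GB, 62 GB left
tape 4: place 137 GB, 63 GB left
tape 5: place 111 GB, 89 GB left
tape 3: place 52 GB, 10 GB left
tape 4: place 46 GB, 17 GB left

5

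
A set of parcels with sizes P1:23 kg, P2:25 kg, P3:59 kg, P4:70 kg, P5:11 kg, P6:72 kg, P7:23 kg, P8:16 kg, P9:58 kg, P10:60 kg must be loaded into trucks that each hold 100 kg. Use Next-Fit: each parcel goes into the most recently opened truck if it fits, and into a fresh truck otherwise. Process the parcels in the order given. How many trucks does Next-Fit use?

Put P1 (23 kg) in truck 1; 77 kg remain.
Put P2 (25 kg) in truck 1; 52 kg remain.
Put P3 (59 kg) in truck 2; 41 kg remain.
Put P4 (70 kg) in truck 3; 30 kg remain.
Put P5 (11 kg) in truck 3; 19 kg remain.
Put P6 (72 kg) in truck 4; 28 kg remain.
Put P7 (23 kg) in truck 4; 5 kg remain.
Put P8 (16 kg) in truck 5; 84 kg remain.
Put P9 (58 kg) in truck 5; 26 kg remain.
Put P10 (60 kg) in truck 6; 40 kg remain.

6 trucks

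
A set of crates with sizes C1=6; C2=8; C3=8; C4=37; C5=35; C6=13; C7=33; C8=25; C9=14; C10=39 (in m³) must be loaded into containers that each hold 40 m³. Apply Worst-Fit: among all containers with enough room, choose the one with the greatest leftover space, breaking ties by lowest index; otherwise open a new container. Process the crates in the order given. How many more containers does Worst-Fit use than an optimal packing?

0

Worst-Fit: [6,8,8,13] [37] [35] [33] [25,14] [39] → 6 containers.
Total size 218 m³; any packing needs at least ⌈218/40⌉ = 6 containers.
So 6 is already optimal.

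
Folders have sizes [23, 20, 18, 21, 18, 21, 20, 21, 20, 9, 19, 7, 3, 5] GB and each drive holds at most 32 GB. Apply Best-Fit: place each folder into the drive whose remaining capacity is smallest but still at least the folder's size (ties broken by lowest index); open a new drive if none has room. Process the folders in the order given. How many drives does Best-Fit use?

10 drives

drive 1: place 23 GB, 9 GB left
drive 2: place 20 GB, 12 GB left
drive 3: place 18 GB, 14 GB left
drive 4: place 21 GB, 11 GB left
drive 5: place 18 GB, 14 GB left
drive 6: place 21 GB, 11 GB left
drive 7: place 20 GB, 12 GB left
drive 8: place 21 GB, 11 GB left
drive 9: place 20 GB, 12 GB left
drive 1: place 9 GB, 0 GB left
drive 10: place 19 GB, 13 GB left
drive 4: place 7 GB, 4 GB left
drive 4: place 3 GB, 1 GB left
drive 6: place 5 GB, 6 GB left
Final drives: [23,9] [20] [18] [21,7,3] [18] [21,5] [20] [21] [20] [19].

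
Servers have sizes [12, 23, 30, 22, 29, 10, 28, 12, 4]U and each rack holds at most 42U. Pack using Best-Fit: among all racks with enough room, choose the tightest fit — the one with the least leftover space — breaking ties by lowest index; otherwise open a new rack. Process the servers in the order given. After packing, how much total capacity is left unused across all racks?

40

12U → rack 1 (remaining 30U)
23U → rack 1 (remaining 7U)
30U → rack 2 (remaining 12U)
22U → rack 3 (remaining 20U)
29U → rack 4 (remaining 13U)
10U → rack 2 (remaining 2U)
28U → rack 5 (remaining 14U)
12U → rack 4 (remaining 1U)
4U → rack 1 (remaining 3U)
5 racks × 42U = 210U; used 170U; unused 40U.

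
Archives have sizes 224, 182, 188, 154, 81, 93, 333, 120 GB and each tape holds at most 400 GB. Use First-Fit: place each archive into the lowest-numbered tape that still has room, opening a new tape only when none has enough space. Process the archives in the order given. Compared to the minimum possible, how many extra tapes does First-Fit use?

First-Fit: [224,154] [182,188] [81,93,120] [333] → 4 tapes.
Total size 1375 GB; any packing needs at least ⌈1375/400⌉ = 4 tapes.
So 4 is already optimal.

0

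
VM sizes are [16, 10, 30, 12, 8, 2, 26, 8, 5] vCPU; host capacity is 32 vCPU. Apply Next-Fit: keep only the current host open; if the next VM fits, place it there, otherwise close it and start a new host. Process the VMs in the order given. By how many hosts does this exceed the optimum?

1

Next-Fit: [16,10] [30] [12,8,2] [26] [8,5] → 5 hosts.
Total size 117 vCPU; any packing needs at least ⌈117/32⌉ = 4 hosts.
An optimal packing achieves that bound: [30,2] [26,5] [16,12] [10,8,8] → 4 hosts.
Excess: 5 − 4 = 1.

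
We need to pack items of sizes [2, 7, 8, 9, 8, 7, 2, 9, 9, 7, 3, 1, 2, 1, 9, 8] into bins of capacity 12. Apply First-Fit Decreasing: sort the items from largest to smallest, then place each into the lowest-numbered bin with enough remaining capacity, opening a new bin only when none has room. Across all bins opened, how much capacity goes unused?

28

Sorted descending: 9, 9, 9, 9, 8, 8, 8, 7, 7, 7, 3, 2, 2, 2, 1, 1.
bin 1: place 9, 3 left
bin 2: place 9, 3 left
bin 3: place 9, 3 left
bin 4: place 9, 3 left
bin 5: place 8, 4 left
bin 6: place 8, 4 left
bin 7: place 8, 4 left
bin 8: place 7, 5 left
bin 9: place 7, 5 left
bin 10: place 7, 5 left
bin 1: place 3, 0 left
bin 2: place 2, 1 left
bin 3: place 2, 1 left
bin 4: place 2, 1 left
bin 2: place 1, 0 left
bin 3: place 1, 0 left
10 bins × 12 = 120; used 92; unused 28.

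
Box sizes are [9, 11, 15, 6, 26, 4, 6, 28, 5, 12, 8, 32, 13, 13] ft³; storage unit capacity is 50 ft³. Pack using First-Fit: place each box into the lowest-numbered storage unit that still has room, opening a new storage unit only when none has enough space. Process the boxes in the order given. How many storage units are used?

4

9 ft³ → storage unit 1 (remaining 41 ft³)
11 ft³ → storage unit 1 (remaining 30 ft³)
15 ft³ → storage unit 1 (remaining 15 ft³)
6 ft³ → storage unit 1 (remaining 9 ft³)
26 ft³ → storage unit 2 (remaining 24 ft³)
4 ft³ → storage unit 1 (remaining 5 ft³)
6 ft³ → storage unit 2 (remaining 18 ft³)
28 ft³ → storage unit 3 (remaining 22 ft³)
5 ft³ → storage unit 1 (remaining 0 ft³)
12 ft³ → storage unit 2 (remaining 6 ft³)
8 ft³ → storage unit 3 (remaining 14 ft³)
32 ft³ → storage unit 4 (remaining 18 ft³)
13 ft³ → storage unit 3 (remaining 1 ft³)
13 ft³ → storage unit 4 (remaining 5 ft³)
Final storage units: [9,11,15,6,4,5] [26,6,12] [28,8,13] [32,13].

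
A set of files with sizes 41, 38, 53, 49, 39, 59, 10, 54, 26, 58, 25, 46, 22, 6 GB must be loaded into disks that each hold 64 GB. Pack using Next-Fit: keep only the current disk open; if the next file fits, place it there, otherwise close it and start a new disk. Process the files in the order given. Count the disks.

Put 41 GB in disk 1; 23 GB remain.
Put 38 GB in disk 2; 26 GB remain.
Put 53 GB in disk 3; 11 GB remain.
Put 49 GB in disk 4; 15 GB remain.
Put 39 GB in disk 5; 25 GB remain.
Put 59 GB in disk 6; 5 GB remain.
Put 10 GB in disk 7; 54 GB remain.
Put 54 GB in disk 7; 0 GB remain.
Put 26 GB in disk 8; 38 GB remain.
Put 58 GB in disk 9; 6 GB remain.
Put 25 GB in disk 10; 39 GB remain.
Put 46 GB in disk 11; 18 GB remain.
Put 22 GB in disk 12; 42 GB remain.
Put 6 GB in disk 12; 36 GB remain.

12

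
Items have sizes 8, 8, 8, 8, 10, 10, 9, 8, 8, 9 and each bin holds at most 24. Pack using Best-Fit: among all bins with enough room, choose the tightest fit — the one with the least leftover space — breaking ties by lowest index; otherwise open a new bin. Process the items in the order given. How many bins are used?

5

Put 8 in bin 1; 16 remain.
Put 8 in bin 1; 8 remain.
Put 8 in bin 1; 0 remain.
Put 8 in bin 2; 16 remain.
Put 10 in bin 2; 6 remain.
Put 10 in bin 3; 14 remain.
Put 9 in bin 3; 5 remain.
Put 8 in bin 4; 16 remain.
Put 8 in bin 4; 8 remain.
Put 9 in bin 5; 15 remain.
Final bins: [8,8,8] [8,10] [10,9] [8,8] [9].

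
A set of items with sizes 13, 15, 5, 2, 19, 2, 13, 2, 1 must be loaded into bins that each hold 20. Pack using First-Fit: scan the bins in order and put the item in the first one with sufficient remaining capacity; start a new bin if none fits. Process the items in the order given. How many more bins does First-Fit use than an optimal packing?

0

First-Fit: [13,5,2] [15,2,2,1] [19] [13] → 4 bins.
Total size 72; any packing needs at least ⌈72/20⌉ = 4 bins.
So 4 is already optimal.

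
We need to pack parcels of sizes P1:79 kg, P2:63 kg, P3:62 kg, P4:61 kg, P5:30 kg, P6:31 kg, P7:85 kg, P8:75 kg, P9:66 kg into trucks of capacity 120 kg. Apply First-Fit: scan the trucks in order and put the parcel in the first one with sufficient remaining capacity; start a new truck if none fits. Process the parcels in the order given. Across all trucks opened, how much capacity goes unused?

288

Put P1 (79 kg) in truck 1; 41 kg remain.
Put P2 (63 kg) in truck 2; 57 kg remain.
Put P3 (62 kg) in truck 3; 58 kg remain.
Put P4 (61 kg) in truck 4; 59 kg remain.
Put P5 (30 kg) in truck 1; 11 kg remain.
Put P6 (31 kg) in truck 2; 26 kg remain.
Put P7 (85 kg) in truck 5; 35 kg remain.
Put P8 (75 kg) in truck 6; 45 kg remain.
Put P9 (66 kg) in truck 7; 54 kg remain.
7 trucks × 120 kg = 840 kg; used 552 kg; unused 288 kg.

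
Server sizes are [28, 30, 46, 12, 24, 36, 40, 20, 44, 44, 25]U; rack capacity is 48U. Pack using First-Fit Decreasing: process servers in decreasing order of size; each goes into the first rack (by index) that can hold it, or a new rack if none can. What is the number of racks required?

Sorted descending: 46, 44, 44, 40, 36, 30, 28, 25, 24, 20, 12.
Put 46U in rack 1; 2U remain.
Put 44U in rack 2; 4U remain.
Put 44U in rack 3; 4U remain.
Put 40U in rack 4; 8U remain.
Put 36U in rack 5; 12U remain.
Put 30U in rack 6; 18U remain.
Put 28U in rack 7; 20U remain.
Put 25U in rack 8; 23U remain.
Put 24U in rack 9; 24U remain.
Put 20U in rack 7; 0U remain.
Put 12U in rack 5; 0U remain.
Final racks: [46] [44] [44] [40] [36,12] [30] [28,20] [25] [24].

9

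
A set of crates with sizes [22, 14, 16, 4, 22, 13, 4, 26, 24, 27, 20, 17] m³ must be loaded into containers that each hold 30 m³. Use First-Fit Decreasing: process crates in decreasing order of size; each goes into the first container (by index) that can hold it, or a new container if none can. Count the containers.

Sorted descending: 27, 26, 24, 22, 22, 20, 17, 16, 14, 13, 4, 4.
Put 27 m³ in container 1; 3 m³ remain.
Put 26 m³ in container 2; 4 m³ remain.
Put 24 m³ in container 3; 6 m³ remain.
Put 22 m³ in container 4; 8 m³ remain.
Put 22 m³ in container 5; 8 m³ remain.
Put 20 m³ in container 6; 10 m³ remain.
Put 17 m³ in container 7; 13 m³ remain.
Put 16 m³ in container 8; 14 m³ remain.
Put 14 m³ in container 8; 0 m³ remain.
Put 13 m³ in container 7; 0 m³ remain.
Put 4 m³ in container 2; 0 m³ remain.
Put 4 m³ in container 3; 2 m³ remain.

8 containers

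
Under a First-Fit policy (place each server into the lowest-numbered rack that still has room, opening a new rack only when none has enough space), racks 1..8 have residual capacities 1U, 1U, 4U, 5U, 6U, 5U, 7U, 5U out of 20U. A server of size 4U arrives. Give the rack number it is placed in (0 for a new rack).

Racks with room: rack 3 (4U), rack 4 (5U), rack 5 (6U), rack 6 (5U), rack 7 (7U), rack 8 (5U).
The first with room is rack 3.

3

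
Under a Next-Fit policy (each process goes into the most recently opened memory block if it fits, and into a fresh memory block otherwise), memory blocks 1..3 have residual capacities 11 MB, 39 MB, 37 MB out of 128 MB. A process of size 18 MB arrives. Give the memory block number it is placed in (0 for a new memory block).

Next-Fit only looks at memory block 3, which has 37 MB free.
18 MB fits there.

3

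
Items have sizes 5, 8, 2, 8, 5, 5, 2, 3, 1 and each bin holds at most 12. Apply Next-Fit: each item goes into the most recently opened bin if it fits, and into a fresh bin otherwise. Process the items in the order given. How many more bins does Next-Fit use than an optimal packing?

1

Next-Fit: [5] [8,2] [8] [5,5,2] [3,1] → 5 bins.
Total size 39; any packing needs at least ⌈39/12⌉ = 4 bins.
An optimal packing achieves that bound: [8,3,1] [8,2,2] [5,5] [5] → 4 bins.
Excess: 5 − 4 = 1.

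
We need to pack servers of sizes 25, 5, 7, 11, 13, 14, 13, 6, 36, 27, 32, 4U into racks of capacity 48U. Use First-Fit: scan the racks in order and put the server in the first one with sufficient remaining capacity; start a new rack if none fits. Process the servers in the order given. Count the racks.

5 racks

Put 25U in rack 1; 23U remain.
Put 5U in rack 1; 18U remain.
Put 7U in rack 1; 11U remain.
Put 11U in rack 1; 0U remain.
Put 13U in rack 2; 35U remain.
Put 14U in rack 2; 21U remain.
Put 13U in rack 2; 8U remain.
Put 6U in rack 2; 2U remain.
Put 36U in rack 3; 12U remain.
Put 27U in rack 4; 21U remain.
Put 32U in rack 5; 16U remain.
Put 4U in rack 3; 8U remain.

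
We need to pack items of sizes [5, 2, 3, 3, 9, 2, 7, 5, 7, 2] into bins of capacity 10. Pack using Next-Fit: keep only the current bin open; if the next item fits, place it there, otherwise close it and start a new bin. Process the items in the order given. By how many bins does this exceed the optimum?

1

Next-Fit: [5,2,3] [3] [9] [2,7] [5] [7,2] → 6 bins.
Total size 45; any packing needs at least ⌈45/10⌉ = 5 bins.
An optimal packing achieves that bound: [9] [7,3] [7,3] [5,5] [2,2,2] → 5 bins.
Excess: 6 − 5 = 1.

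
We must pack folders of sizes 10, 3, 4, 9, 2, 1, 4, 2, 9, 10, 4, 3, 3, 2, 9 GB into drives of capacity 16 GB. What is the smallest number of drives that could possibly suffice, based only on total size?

Total size = 10 + 3 + 4 + 9 + 2 + 1 + 4 + 2 + 9 + 10 + 4 + 3 + 3 + 2 + 9 = 75 GB.
⌈75 / 16⌉ = 5.

5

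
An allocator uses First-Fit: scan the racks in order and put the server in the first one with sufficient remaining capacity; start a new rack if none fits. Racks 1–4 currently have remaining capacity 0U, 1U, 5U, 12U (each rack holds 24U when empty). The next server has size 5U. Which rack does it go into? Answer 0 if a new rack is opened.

Racks with room: rack 3 (5U), rack 4 (12U).
The first with room is rack 3.

3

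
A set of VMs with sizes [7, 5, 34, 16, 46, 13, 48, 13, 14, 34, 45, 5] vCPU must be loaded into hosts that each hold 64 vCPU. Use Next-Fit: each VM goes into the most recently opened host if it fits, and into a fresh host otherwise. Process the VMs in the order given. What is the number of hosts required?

host 1: place 7 vCPU, 57 vCPU left
host 1: place 5 vCPU, 52 vCPU left
host 1: place 34 vCPU, 18 vCPU left
host 1: place 16 vCPU, 2 vCPU left
host 2: place 46 vCPU, 18 vCPU left
host 2: place 13 vCPU, 5 vCPU left
host 3: place 48 vCPU, 16 vCPU left
host 3: place 13 vCPU, 3 vCPU left
host 4: place 14 vCPU, 50 vCPU left
host 4: place 34 vCPU, 16 vCPU left
host 5: place 45 vCPU, 19 vCPU left
host 5: place 5 vCPU, 14 vCPU left
Final hosts: [7,5,34,16] [46,13] [48,13] [14,34] [45,5].

5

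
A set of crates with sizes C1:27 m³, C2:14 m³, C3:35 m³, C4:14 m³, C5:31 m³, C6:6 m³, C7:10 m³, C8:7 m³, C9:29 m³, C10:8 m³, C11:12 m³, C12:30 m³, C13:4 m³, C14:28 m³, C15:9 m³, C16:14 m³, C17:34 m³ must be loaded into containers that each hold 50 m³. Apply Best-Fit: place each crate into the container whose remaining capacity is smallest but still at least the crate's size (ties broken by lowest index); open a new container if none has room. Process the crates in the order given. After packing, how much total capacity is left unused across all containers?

C1 (27 m³) → container 1 (remaining 23 m³)
C2 (14 m³) → container 1 (remaining 9 m³)
C3 (35 m³) → container 2 (remaining 15 m³)
C4 (14 m³) → container 2 (remaining 1 m³)
C5 (31 m³) → container 3 (remaining 19 m³)
C6 (6 m³) → container 1 (remaining 3 m³)
C7 (10 m³) → container 3 (remaining 9 m³)
C8 (7 m³) → container 3 (remaining 2 m³)
C9 (29 m³) → container 4 (remaining 21 m³)
C10 (8 m³) → container 4 (remaining 13 m³)
C11 (12 m³) → container 4 (remaining 1 m³)
C12 (30 m³) → container 5 (remaining 20 m³)
C13 (4 m³) → container 5 (remaining 16 m³)
C14 (28 m³) → container 6 (remaining 22 m³)
C15 (9 m³) → container 5 (remaining 7 m³)
C16 (14 m³) → container 6 (remaining 8 m³)
C17 (34 m³) → container 7 (remaining 16 m³)
7 containers × 50 m³ = 350 m³; used 312 m³; unused 38 m³.

38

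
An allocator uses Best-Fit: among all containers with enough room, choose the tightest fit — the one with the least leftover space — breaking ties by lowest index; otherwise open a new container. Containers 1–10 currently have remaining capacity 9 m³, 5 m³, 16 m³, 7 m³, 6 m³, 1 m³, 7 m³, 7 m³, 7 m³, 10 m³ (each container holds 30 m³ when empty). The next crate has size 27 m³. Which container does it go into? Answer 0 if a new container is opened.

0

No container has ≥ 27 m³ free, so a new container is opened.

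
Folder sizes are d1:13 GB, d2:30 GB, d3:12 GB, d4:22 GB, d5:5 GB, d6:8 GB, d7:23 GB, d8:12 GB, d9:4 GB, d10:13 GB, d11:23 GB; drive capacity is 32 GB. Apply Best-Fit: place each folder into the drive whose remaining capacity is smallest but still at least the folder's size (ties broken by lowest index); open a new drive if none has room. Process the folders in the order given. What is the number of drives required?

6 drives

Put d1 (13 GB) in drive 1; 19 GB remain.
Put d2 (30 GB) in drive 2; 2 GB remain.
Put d3 (12 GB) in drive 1; 7 GB remain.
Put d4 (22 GB) in drive 3; 10 GB remain.
Put d5 (5 GB) in drive 1; 2 GB remain.
Put d6 (8 GB) in drive 3; 2 GB remain.
Put d7 (23 GB) in drive 4; 9 GB remain.
Put d8 (12 GB) in drive 5; 20 GB remain.
Put d9 (4 GB) in drive 4; 5 GB remain.
Put d10 (13 GB) in drive 5; 7 GB remain.
Put d11 (23 GB) in drive 6; 9 GB remain.
Final drives: [13,12,5] [30] [22,8] [23,4] [12,13] [23].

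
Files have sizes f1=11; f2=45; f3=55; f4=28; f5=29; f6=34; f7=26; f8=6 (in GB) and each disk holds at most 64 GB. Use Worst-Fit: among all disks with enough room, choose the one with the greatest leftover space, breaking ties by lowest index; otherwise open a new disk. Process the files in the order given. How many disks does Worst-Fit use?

Put f1 (11 GB) in disk 1; 53 GB remain.
Put f2 (45 GB) in disk 1; 8 GB remain.
Put f3 (55 GB) in disk 2; 9 GB remain.
Put f4 (28 GB) in disk 3; 36 GB remain.
Put f5 (29 GB) in disk 3; 7 GB remain.
Put f6 (34 GB) in disk 4; 30 GB remain.
Put f7 (26 GB) in disk 4; 4 GB remain.
Put f8 (6 GB) in disk 2; 3 GB remain.

4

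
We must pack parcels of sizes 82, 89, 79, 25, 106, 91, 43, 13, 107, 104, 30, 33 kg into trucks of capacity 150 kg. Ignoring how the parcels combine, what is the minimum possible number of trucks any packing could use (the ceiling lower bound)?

Total size = 82 + 89 + 79 + 25 + 106 + 91 + 43 + 13 + 107 + 104 + 30 + 33 = 802 kg.
⌈802 / 150⌉ = 6.

6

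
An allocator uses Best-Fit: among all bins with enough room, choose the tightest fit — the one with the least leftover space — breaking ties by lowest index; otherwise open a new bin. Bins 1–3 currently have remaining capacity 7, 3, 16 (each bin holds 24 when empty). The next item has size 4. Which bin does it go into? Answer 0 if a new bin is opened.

1

Bins with room: bin 1 (7), bin 3 (16).
Tightest fit is bin 1 with 7 free.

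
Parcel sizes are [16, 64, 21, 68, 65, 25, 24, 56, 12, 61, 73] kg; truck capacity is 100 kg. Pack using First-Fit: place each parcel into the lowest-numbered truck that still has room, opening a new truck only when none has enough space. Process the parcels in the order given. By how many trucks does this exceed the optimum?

0

First-Fit: [16,64,12] [21,68] [65,25] [24,56] [61] [73] → 6 trucks.
6 parcels exceed 50 kg (half the capacity), and no two of those can share a truck, so at least 6 trucks are needed.
So 6 is already optimal.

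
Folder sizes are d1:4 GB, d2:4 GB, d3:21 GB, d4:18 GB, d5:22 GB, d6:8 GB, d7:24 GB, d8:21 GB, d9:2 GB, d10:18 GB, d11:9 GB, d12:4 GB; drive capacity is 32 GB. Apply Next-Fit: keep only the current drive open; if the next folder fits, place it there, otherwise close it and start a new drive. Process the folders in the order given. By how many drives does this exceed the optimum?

0

Next-Fit: [4,4,21] [18] [22,8] [24] [21,2] [18,9,4] → 6 drives.
6 folders exceed 16 GB (half the capacity), and no two of those can share a drive, so at least 6 drives are needed.
So 6 is already optimal.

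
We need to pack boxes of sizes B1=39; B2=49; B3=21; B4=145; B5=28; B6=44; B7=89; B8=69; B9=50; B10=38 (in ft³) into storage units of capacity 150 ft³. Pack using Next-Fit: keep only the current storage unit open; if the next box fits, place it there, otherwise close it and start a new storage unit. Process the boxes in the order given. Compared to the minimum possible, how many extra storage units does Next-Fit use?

Next-Fit: [39,49,21] [145] [28,44] [89] [69,50] [38] → 6 storage units.
Total size 572 ft³; any packing needs at least ⌈572/150⌉ = 4 storage units.
An optimal packing achieves that bound: [145] [89,50] [69,49,28] [44,39,38,21] → 4 storage units.
Excess: 6 − 4 = 2.

2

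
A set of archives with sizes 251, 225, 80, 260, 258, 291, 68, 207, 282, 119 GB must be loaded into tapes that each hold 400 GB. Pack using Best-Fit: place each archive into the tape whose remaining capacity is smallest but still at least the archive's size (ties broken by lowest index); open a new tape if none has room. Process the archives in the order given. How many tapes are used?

tape 1: place 251 GB, 149 GB left
tape 2: place 225 GB, 175 GB left
tape 1: place 80 GB, 69 GB left
tape 3: place 260 GB, 140 GB left
tape 4: place 258 GB, 142 GB left
tape 5: place 291 GB, 109 GB left
tape 1: place 68 GB, 1 GB left
tape 6: place 207 GB, 193 GB left
tape 7: place 282 GB, 118 GB left
tape 3: place 119 GB, 21 GB left
Final tapes: [251,80,68] [225] [260,119] [258] [291] [207] [282].

7 tapes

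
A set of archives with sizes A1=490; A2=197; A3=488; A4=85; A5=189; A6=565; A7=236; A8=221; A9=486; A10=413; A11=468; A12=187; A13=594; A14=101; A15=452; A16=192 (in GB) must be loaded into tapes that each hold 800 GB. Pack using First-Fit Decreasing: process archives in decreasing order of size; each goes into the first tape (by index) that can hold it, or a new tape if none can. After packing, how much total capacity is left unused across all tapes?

Sorted descending: 594, 565, 490, 488, 486, 468, 452, 413, 236, 221, 197, 192, 189, 187, 101, 85.
tape 1: place 594 GB, 206 GB left
tape 2: place 565 GB, 235 GB left
tape 3: place 490 GB, 310 GB left
tape 4: place 488 GB, 312 GB left
tape 5: place 486 GB, 314 GB left
tape 6: place 468 GB, 332 GB left
tape 7: place 452 GB, 348 GB left
tape 8: place 413 GB, 387 GB left
tape 3: place 236 GB, 74 GB left
tape 2: place 221 GB, 14 GB left
tape 1: place 197 GB, 9 GB left
tape 4: place 192 GB, 120 GB left
tape 5: place 189 GB, 125 GB left
tape 6: place 187 GB, 145 GB left
tape 4: place 101 GB, 19 GB left
tape 5: place 85 GB, 40 GB left
8 tapes × 800 GB = 6400 GB; used 5364 GB; unused 1036 GB.

1036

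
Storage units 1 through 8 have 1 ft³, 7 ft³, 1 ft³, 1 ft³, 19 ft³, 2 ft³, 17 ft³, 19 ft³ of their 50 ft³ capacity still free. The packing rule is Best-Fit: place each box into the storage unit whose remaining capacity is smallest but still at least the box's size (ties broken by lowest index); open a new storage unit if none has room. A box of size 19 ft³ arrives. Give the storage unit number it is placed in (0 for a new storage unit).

5

Storage units with room: storage unit 5 (19 ft³), storage unit 8 (19 ft³).
Tightest fit is storage unit 5 with 19 ft³ free.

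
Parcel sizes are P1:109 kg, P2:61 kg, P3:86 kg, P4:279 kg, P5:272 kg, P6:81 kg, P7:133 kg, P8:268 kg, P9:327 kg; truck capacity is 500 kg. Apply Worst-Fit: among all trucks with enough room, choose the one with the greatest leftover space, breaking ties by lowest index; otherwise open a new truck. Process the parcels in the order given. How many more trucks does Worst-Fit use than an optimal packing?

Worst-Fit: [109,61,86,81] [279] [272,133] [268] [327] → 5 trucks.
Total size 1616 kg; any packing needs at least ⌈1616/500⌉ = 4 trucks.
An optimal packing achieves that bound: [327,133] [279,109,86] [272,81,61] [268] → 4 trucks.
Excess: 5 − 4 = 1.

1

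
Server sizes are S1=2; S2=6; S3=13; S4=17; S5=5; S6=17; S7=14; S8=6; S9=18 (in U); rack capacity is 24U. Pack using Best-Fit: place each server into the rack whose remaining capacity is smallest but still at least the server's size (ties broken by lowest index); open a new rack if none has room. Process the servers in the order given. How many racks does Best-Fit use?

5 racks

S1 (2U) → rack 1 (remaining 22U)
S2 (6U) → rack 1 (remaining 16U)
S3 (13U) → rack 1 (remaining 3U)
S4 (17U) → rack 2 (remaining 7U)
S5 (5U) → rack 2 (remaining 2U)
S6 (17U) → rack 3 (remaining 7U)
S7 (14U) → rack 4 (remaining 10U)
S8 (6U) → rack 3 (remaining 1U)
S9 (18U) → rack 5 (remaining 6U)
Final racks: [2,6,13] [17,5] [17,6] [14] [18].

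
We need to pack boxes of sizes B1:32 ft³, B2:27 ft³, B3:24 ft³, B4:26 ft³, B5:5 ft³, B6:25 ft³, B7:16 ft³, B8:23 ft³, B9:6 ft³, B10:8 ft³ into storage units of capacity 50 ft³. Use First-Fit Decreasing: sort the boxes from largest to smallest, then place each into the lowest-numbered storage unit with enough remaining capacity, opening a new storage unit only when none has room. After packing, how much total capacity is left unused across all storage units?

8

Sorted descending: 32, 27, 26, 25, 24, 23, 16, 8, 6, 5.
storage unit 1: place 32 ft³, 18 ft³ left
storage unit 2: place 27 ft³, 23 ft³ left
storage unit 3: place 26 ft³, 24 ft³ left
storage unit 4: place 25 ft³, 25 ft³ left
storage unit 3: place 24 ft³, 0 ft³ left
storage unit 2: place 23 ft³, 0 ft³ left
storage unit 1: place 16 ft³, 2 ft³ left
storage unit 4: place 8 ft³, 17 ft³ left
storage unit 4: place 6 ft³, 11 ft³ left
storage unit 4: place 5 ft³, 6 ft³ left
4 storage units × 50 ft³ = 200 ft³; used 192 ft³; unused 8 ft³.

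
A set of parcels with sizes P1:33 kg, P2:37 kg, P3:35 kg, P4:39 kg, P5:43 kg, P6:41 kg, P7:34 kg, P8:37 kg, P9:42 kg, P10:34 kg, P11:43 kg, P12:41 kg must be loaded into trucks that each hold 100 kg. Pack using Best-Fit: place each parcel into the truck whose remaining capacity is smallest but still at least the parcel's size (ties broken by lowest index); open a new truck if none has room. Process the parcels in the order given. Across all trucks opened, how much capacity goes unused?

141

Put P1 (33 kg) in truck 1; 67 kg remain.
Put P2 (37 kg) in truck 1; 30 kg remain.
Put P3 (35 kg) in truck 2; 65 kg remain.
Put P4 (39 kg) in truck 2; 26 kg remain.
Put P5 (43 kg) in truck 3; 57 kg remain.
Put P6 (41 kg) in truck 3; 16 kg remain.
Put P7 (34 kg) in truck 4; 66 kg remain.
Put P8 (37 kg) in truck 4; 29 kg remain.
Put P9 (42 kg) in truck 5; 58 kg remain.
Put P10 (34 kg) in truck 5; 24 kg remain.
Put P11 (43 kg) in truck 6; 57 kg remain.
Put P12 (41 kg) in truck 6; 16 kg remain.
6 trucks × 100 kg = 600 kg; used 459 kg; unused 141 kg.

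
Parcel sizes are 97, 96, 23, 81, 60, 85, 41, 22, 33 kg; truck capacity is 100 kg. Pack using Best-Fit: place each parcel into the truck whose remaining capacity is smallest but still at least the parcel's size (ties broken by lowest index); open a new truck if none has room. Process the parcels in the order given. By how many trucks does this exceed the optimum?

Best-Fit: [97] [96] [23,60] [81] [85] [41,22,33] → 6 trucks.
Total size 538 kg; any packing needs at least ⌈538/100⌉ = 6 trucks.
So 6 is already optimal.

0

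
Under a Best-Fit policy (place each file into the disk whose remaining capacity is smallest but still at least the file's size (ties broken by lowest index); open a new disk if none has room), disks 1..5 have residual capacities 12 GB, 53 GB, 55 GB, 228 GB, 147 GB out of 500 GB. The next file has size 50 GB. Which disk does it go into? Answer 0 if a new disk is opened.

Disks with room: disk 2 (53 GB), disk 3 (55 GB), disk 4 (228 GB), disk 5 (147 GB).
Tightest fit is disk 2 with 53 GB free.

2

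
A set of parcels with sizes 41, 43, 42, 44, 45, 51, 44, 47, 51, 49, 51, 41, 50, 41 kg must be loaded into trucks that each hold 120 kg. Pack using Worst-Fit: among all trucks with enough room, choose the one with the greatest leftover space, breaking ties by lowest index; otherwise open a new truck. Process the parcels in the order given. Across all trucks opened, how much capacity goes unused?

41 kg → truck 1 (remaining 79 kg)
43 kg → truck 1 (remaining 36 kg)
42 kg → truck 2 (remaining 78 kg)
44 kg → truck 2 (remaining 34 kg)
45 kg → truck 3 (remaining 75 kg)
51 kg → truck 3 (remaining 24 kg)
44 kg → truck 4 (remaining 76 kg)
47 kg → truck 4 (remaining 29 kg)
51 kg → truck 5 (remaining 69 kg)
49 kg → truck 5 (remaining 20 kg)
51 kg → truck 6 (remaining 69 kg)
41 kg → truck 6 (remaining 28 kg)
50 kg → truck 7 (remaining 70 kg)
41 kg → truck 7 (remaining 29 kg)
7 trucks × 120 kg = 840 kg; used 640 kg; unused 200 kg.

200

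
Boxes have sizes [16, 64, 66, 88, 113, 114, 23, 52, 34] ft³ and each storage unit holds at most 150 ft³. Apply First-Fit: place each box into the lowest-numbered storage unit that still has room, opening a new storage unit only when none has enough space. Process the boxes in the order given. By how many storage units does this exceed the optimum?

First-Fit: [16,64,66] [88,23,34] [113] [114] [52] → 5 storage units.
Total size 570 ft³; any packing needs at least ⌈570/150⌉ = 4 storage units.
An optimal packing achieves that bound: [114,34] [113,23] [88,52] [66,64,16] → 4 storage units.
Excess: 5 − 4 = 1.

1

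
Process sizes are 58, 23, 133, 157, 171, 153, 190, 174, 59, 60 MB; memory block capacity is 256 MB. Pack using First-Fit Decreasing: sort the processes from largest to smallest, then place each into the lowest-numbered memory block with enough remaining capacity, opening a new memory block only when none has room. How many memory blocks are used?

6 memory blocks

Sorted descending: 190, 174, 171, 157, 153, 133, 60, 59, 58, 23.
memory block 1: place 190 MB, 66 MB left
memory block 2: place 174 MB, 82 MB left
memory block 3: place 171 MB, 85 MB left
memory block 4: place 157 MB, 99 MB left
memory block 5: place 153 MB, 103 MB left
memory block 6: place 133 MB, 123 MB left
memory block 1: place 60 MB, 6 MB left
memory block 2: place 59 MB, 23 MB left
memory block 3: place 58 MB, 27 MB left
memory block 2: place 23 MB, 0 MB left
Final memory blocks: [190,60] [174,59,23] [171,58] [157] [153] [133].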